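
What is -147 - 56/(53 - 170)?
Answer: -17143/117 ≈ -146.52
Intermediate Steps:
-147 - 56/(53 - 170) = -147 - 56/(-117) = -147 - 56*(-1/117) = -147 + 56/117 = -17143/117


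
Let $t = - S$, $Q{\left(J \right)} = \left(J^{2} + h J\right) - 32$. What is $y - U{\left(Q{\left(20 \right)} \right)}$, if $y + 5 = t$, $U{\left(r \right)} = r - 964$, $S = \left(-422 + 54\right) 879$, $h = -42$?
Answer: $324903$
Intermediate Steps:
$Q{\left(J \right)} = -32 + J^{2} - 42 J$ ($Q{\left(J \right)} = \left(J^{2} - 42 J\right) - 32 = -32 + J^{2} - 42 J$)
$S = -323472$ ($S = \left(-368\right) 879 = -323472$)
$t = 323472$ ($t = \left(-1\right) \left(-323472\right) = 323472$)
$U{\left(r \right)} = -964 + r$
$y = 323467$ ($y = -5 + 323472 = 323467$)
$y - U{\left(Q{\left(20 \right)} \right)} = 323467 - \left(-964 - \left(872 - 400\right)\right) = 323467 - \left(-964 - 472\right) = 323467 - -1436 = 323467 + 1436 = 324903$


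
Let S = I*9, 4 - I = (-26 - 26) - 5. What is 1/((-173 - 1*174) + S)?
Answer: 1/202 ≈ 0.0049505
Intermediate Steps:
I = 61 (I = 4 - ((-26 - 26) - 5) = 4 - (-52 - 5) = 4 - 1*(-57) = 4 + 57 = 61)
S = 549 (S = 61*9 = 549)
1/((-173 - 1*174) + S) = 1/((-173 - 1*174) + 549) = 1/((-173 - 174) + 549) = 1/(-347 + 549) = 1/202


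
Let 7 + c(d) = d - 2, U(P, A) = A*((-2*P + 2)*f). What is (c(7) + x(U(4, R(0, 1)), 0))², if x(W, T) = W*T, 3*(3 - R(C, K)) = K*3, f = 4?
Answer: 4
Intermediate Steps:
R(C, K) = 3 - K (R(C, K) = 3 - K*3/3 = 3 - K)
U(P, A) = A*(8 - 8*P) (U(P, A) = A*((-2*P + 2)*4) = A*((2 - 2*P)*4) = A*(8 - 8*P))
x(W, T) = T*W
c(d) = -9 + d (c(d) = -7 + (d - 2) = -7 + (-2 + d) = -9 + d)
(c(7) + x(U(4, R(0, 1)), 0))² = ((-9 + 7) + 0*(8*(3 - 1*1)*(1 - 1*4)))² = (-2 + 0*(8*(3 - 1)*(1 - 4)))² = (-2 + 0*(8*2*(-3)))² = (-2 + 0*(-48))² = (-2 + 0)² = (-2)² = 4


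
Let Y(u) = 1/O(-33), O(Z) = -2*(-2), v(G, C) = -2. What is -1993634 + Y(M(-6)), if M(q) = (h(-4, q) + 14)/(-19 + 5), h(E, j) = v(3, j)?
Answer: -7974535/4 ≈ -1.9936e+6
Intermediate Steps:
h(E, j) = -2
O(Z) = 4
M(q) = -6/7 (M(q) = (-2 + 14)/(-19 + 5) = 12/(-14) = 12*(-1/14) = -6/7)
Y(u) = ¼ (Y(u) = 1/4 = ¼)
-1993634 + Y(M(-6)) = -1993634 + ¼ = -7974535/4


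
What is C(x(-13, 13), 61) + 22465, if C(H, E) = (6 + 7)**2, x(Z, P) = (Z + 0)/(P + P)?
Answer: 22634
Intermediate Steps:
x(Z, P) = Z/(2*P) (x(Z, P) = Z/((2*P)) = Z*(1/(2*P)) = Z/(2*P))
C(H, E) = 169 (C(H, E) = 13**2 = 169)
C(x(-13, 13), 61) + 22465 = 169 + 22465 = 22634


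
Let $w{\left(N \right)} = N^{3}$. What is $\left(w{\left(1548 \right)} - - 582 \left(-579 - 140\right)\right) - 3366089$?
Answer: $3705694045$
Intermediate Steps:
$\left(w{\left(1548 \right)} - - 582 \left(-579 - 140\right)\right) - 3366089 = \left(1548^{3} - - 582 \left(-579 - 140\right)\right) - 3366089 = \left(3709478592 - \left(-582\right) \left(-719\right)\right) - 3366089 = \left(3709478592 - 418458\right) - 3366089 = 3709060134 - 3366089 = 3705694045$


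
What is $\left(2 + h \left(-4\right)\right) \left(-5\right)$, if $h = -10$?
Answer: $-210$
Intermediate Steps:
$\left(2 + h \left(-4\right)\right) \left(-5\right) = \left(2 - -40\right) \left(-5\right) = \left(2 + 40\right) \left(-5\right) = 42 \left(-5\right) = -210$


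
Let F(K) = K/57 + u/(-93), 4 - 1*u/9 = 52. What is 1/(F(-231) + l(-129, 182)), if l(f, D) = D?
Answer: 589/107547 ≈ 0.0054767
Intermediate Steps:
u = -432 (u = 36 - 9*52 = 36 - 468 = -432)
F(K) = 144/31 + K/57 (F(K) = K/57 - 432/(-93) = K*(1/57) - 432*(-1/93) = K/57 + 144/31 = 144/31 + K/57)
1/(F(-231) + l(-129, 182)) = 1/((144/31 + (1/57)*(-231)) + 182) = 1/((144/31 - 77/19) + 182) = 1/(349/589 + 182) = 1/(107547/589) = 589/107547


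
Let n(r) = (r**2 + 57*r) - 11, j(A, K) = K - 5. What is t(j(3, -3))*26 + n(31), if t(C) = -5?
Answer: 2587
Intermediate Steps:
j(A, K) = -5 + K
n(r) = -11 + r**2 + 57*r
t(j(3, -3))*26 + n(31) = -5*26 + (-11 + 31**2 + 57*31) = -130 + (-11 + 961 + 1767) = -130 + 2717 = 2587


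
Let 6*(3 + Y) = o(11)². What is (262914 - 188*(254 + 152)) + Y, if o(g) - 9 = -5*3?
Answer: 186589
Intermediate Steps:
o(g) = -6 (o(g) = 9 - 5*3 = 9 - 15 = -6)
Y = 3 (Y = -3 + (⅙)*(-6)² = -3 + (⅙)*36 = -3 + 6 = 3)
(262914 - 188*(254 + 152)) + Y = (262914 - 188*(254 + 152)) + 3 = (262914 - 188*406) + 3 = (262914 - 76328) + 3 = 186586 + 3 = 186589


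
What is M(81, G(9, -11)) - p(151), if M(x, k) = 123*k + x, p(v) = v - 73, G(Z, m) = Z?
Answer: 1110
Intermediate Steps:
p(v) = -73 + v
M(x, k) = x + 123*k
M(81, G(9, -11)) - p(151) = (81 + 123*9) - (-73 + 151) = (81 + 1107) - 1*78 = 1188 - 78 = 1110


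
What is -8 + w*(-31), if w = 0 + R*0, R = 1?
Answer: -8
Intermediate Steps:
w = 0 (w = 0 + 1*0 = 0 + 0 = 0)
-8 + w*(-31) = -8 + 0*(-31) = -8 + 0 = -8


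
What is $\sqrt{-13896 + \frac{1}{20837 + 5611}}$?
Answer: $\frac{11 i \sqrt{5020767651}}{6612} \approx 117.88 i$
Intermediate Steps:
$\sqrt{-13896 + \frac{1}{20837 + 5611}} = \sqrt{-13896 + \frac{1}{26448}} = \sqrt{- \frac{367521407}{26448}} = \frac{11 i \sqrt{5020767651}}{6612}$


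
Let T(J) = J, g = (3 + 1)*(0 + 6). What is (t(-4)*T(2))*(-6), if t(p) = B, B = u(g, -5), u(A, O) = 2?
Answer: -24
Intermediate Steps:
g = 24 (g = 4*6 = 24)
B = 2
t(p) = 2
(t(-4)*T(2))*(-6) = (2*2)*(-6) = 4*(-6) = -24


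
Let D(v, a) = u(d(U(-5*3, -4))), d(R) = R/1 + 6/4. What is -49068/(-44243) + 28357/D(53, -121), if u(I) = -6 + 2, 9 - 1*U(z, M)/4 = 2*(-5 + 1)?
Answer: -1254402479/176972 ≈ -7088.1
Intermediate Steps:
U(z, M) = 68 (U(z, M) = 36 - 8*(-5 + 1) = 36 - 8*(-4) = 36 - 4*(-8) = 36 + 32 = 68)
d(R) = 3/2 + R (d(R) = R*1 + 6*(¼) = R + 3/2 = 3/2 + R)
u(I) = -4
D(v, a) = -4
-49068/(-44243) + 28357/D(53, -121) = -49068/(-44243) + 28357/(-4) = -49068*(-1/44243) + 28357*(-¼) = 49068/44243 - 28357/4 = -1254402479/176972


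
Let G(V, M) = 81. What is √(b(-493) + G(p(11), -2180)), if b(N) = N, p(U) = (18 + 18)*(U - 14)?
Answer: 2*I*√103 ≈ 20.298*I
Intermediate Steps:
p(U) = -504 + 36*U (p(U) = 36*(-14 + U) = -504 + 36*U)
√(b(-493) + G(p(11), -2180)) = √(-493 + 81) = √(-412) = 2*I*√103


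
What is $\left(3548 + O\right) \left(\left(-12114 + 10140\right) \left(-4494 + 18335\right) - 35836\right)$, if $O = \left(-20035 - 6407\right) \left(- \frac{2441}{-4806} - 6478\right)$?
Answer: $- \frac{1251138300189116630}{267} \approx -4.6859 \cdot 10^{15}$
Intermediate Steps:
$O = \frac{45731184863}{267}$ ($O = - 26442 \left(\left(-2441\right) \left(- \frac{1}{4806}\right) - 6478\right) = - 26442 \left(\frac{2441}{4806} - 6478\right) = \left(-26442\right) \left(- \frac{31130827}{4806}\right) = \frac{45731184863}{267} \approx 1.7128 \cdot 10^{8}$)
$\left(3548 + O\right) \left(\left(-12114 + 10140\right) \left(-4494 + 18335\right) - 35836\right) = \left(3548 + \frac{45731184863}{267}\right) \left(\left(-12114 + 10140\right) \left(-4494 + 18335\right) - 35836\right) = \frac{45732132179 \left(\left(-1974\right) 13841 - 35836\right)}{267} = \frac{45732132179 \left(-27322134 - 35836\right)}{267} = \frac{45732132179}{267} \left(-27357970\right) = - \frac{1251138300189116630}{267}$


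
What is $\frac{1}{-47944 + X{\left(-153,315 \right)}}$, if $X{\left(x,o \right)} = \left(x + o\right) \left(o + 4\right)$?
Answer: $\frac{1}{3734} \approx 0.00026781$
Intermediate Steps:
$X{\left(x,o \right)} = \left(4 + o\right) \left(o + x\right)$ ($X{\left(x,o \right)} = \left(o + x\right) \left(4 + o\right) = \left(4 + o\right) \left(o + x\right)$)
$\frac{1}{-47944 + X{\left(-153,315 \right)}} = \frac{1}{-47944 + \left(315^{2} + 4 \cdot 315 + 4 \left(-153\right) + 315 \left(-153\right)\right)} = \frac{1}{-47944 + \left(99225 + 1260 - 612 - 48195\right)} = \frac{1}{-47944 + 51678} = \frac{1}{3734}$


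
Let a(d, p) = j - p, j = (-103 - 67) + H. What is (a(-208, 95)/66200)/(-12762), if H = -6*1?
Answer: 271/844844400 ≈ 3.2077e-7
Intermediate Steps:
H = -6
j = -176 (j = (-103 - 67) - 6 = -170 - 6 = -176)
a(d, p) = -176 - p
(a(-208, 95)/66200)/(-12762) = ((-176 - 1*95)/66200)/(-12762) = ((-176 - 95)*(1/66200))*(-1/12762) = -271*1/66200*(-1/12762) = -271/66200*(-1/12762) = 271/844844400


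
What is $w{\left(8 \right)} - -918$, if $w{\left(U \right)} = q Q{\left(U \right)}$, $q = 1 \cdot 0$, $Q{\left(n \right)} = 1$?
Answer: $918$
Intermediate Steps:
$q = 0$
$w{\left(U \right)} = 0$ ($w{\left(U \right)} = 0 \cdot 1 = 0$)
$w{\left(8 \right)} - -918 = 0 - -918 = 0 + 918 = 918$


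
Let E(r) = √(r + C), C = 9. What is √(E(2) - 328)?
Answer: √(-328 + √11) ≈ 18.019*I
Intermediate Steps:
E(r) = √(9 + r) (E(r) = √(r + 9) = √(9 + r))
√(E(2) - 328) = √(√(9 + 2) - 328) = √(√11 - 328) = √(-328 + √11)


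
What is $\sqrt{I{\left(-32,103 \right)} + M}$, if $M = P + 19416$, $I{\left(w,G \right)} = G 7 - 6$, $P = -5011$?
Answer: $12 \sqrt{105} \approx 122.96$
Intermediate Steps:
$I{\left(w,G \right)} = -6 + 7 G$ ($I{\left(w,G \right)} = 7 G - 6 = -6 + 7 G$)
$M = 14405$ ($M = -5011 + 19416 = 14405$)
$\sqrt{I{\left(-32,103 \right)} + M} = \sqrt{\left(-6 + 7 \cdot 103\right) + 14405} = \sqrt{\left(-6 + 721\right) + 14405} = \sqrt{715 + 14405} = \sqrt{15120} = 12 \sqrt{105}$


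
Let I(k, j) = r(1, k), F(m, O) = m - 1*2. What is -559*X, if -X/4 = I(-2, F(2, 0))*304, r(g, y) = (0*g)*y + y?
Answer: -1359488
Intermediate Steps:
F(m, O) = -2 + m (F(m, O) = m - 2 = -2 + m)
r(g, y) = y (r(g, y) = 0*y + y = 0 + y = y)
I(k, j) = k
X = 2432 (X = -(-8)*304 = -4*(-608) = 2432)
-559*X = -559*2432 = -1359488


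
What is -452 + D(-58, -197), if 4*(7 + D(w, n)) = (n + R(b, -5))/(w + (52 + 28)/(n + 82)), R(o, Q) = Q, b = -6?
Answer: -1236977/2700 ≈ -458.14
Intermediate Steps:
D(w, n) = -7 + (-5 + n)/(4*(w + 80/(82 + n))) (D(w, n) = -7 + ((n - 5)/(w + (52 + 28)/(n + 82)))/4 = -7 + ((-5 + n)/(w + 80/(82 + n)))/4 = -7 + (-5 + n)/(4*(w + 80/(82 + n))))
-452 + D(-58, -197) = -452 + (-2650 + (-197)**2 - 2296*(-58) + 77*(-197) - 28*(-197)*(-58))/(4*(80 + 82*(-58) - 197*(-58))) = -452 + (-2650 + 38809 + 133168 - 15169 - 319928)/(4*(80 - 4756 + 11426)) = -452 + (1/4)*(-165770)/6750 = -452 + (1/4)*(1/6750)*(-165770) = -452 - 16577/2700 = -1236977/2700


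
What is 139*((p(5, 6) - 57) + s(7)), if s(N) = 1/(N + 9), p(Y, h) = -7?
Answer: -142197/16 ≈ -8887.3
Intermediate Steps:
s(N) = 1/(9 + N)
139*((p(5, 6) - 57) + s(7)) = 139*((-7 - 57) + 1/(9 + 7)) = 139*(-64 + 1/16) = 139*(-1023/16) = -142197/16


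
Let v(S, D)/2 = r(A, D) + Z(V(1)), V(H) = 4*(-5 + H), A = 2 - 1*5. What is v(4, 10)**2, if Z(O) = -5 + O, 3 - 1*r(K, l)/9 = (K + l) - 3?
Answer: 3600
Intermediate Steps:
A = -3 (A = 2 - 5 = -3)
V(H) = -20 + 4*H
r(K, l) = 54 - 9*K - 9*l (r(K, l) = 27 - 9*((K + l) - 3) = 27 - 9*(-3 + K + l) = 27 + (27 - 9*K - 9*l) = 54 - 9*K - 9*l)
v(S, D) = 120 - 18*D (v(S, D) = 2*((54 - 9*(-3) - 9*D) + (-5 + (-20 + 4*1))) = 2*((54 + 27 - 9*D) + (-5 + (-20 + 4))) = 2*((81 - 9*D) + (-5 - 16)) = 2*((81 - 9*D) - 21) = 2*(60 - 9*D) = 120 - 18*D)
v(4, 10)**2 = (120 - 18*10)**2 = (120 - 180)**2 = (-60)**2 = 3600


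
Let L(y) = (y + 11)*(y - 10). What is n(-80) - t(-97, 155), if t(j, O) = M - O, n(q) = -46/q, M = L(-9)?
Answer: 7743/40 ≈ 193.57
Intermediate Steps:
L(y) = (-10 + y)*(11 + y) (L(y) = (11 + y)*(-10 + y) = (-10 + y)*(11 + y))
M = -38 (M = -110 - 9 + (-9)² = -110 - 9 + 81 = -38)
t(j, O) = -38 - O
n(-80) - t(-97, 155) = -46/(-80) - (-38 - 1*155) = -46*(-1/80) - (-38 - 155) = 23/40 - 1*(-193) = 23/40 + 193 = 7743/40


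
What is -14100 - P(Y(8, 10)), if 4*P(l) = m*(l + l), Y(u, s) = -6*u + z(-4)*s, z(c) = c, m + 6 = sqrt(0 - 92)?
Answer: -14364 + 88*I*sqrt(23) ≈ -14364.0 + 422.03*I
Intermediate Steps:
m = -6 + 2*I*sqrt(23) (m = -6 + sqrt(0 - 92) = -6 + sqrt(-92) = -6 + 2*I*sqrt(23) ≈ -6.0 + 9.5917*I)
Y(u, s) = -6*u - 4*s
P(l) = l*(-6 + 2*I*sqrt(23))/2 (P(l) = ((-6 + 2*I*sqrt(23))*(l + l))/4 = ((-6 + 2*I*sqrt(23))*(2*l))/4 = (2*l*(-6 + 2*I*sqrt(23)))/4 = l*(-6 + 2*I*sqrt(23))/2)
-14100 - P(Y(8, 10)) = -14100 - (-6*8 - 4*10)*(-3 + I*sqrt(23)) = -14100 - (-48 - 40)*(-3 + I*sqrt(23)) = -14100 - (-88)*(-3 + I*sqrt(23)) = -14100 - (264 - 88*I*sqrt(23)) = -14100 + (-264 + 88*I*sqrt(23)) = -14364 + 88*I*sqrt(23)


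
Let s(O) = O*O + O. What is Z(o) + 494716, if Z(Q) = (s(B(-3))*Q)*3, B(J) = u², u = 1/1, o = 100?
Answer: 495316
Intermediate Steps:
u = 1
B(J) = 1 (B(J) = 1² = 1)
s(O) = O + O² (s(O) = O² + O = O + O²)
Z(Q) = 6*Q (Z(Q) = ((1*(1 + 1))*Q)*3 = ((1*2)*Q)*3 = (2*Q)*3 = 6*Q)
Z(o) + 494716 = 6*100 + 494716 = 600 + 494716 = 495316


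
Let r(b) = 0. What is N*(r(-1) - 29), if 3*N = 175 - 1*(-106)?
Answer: -8149/3 ≈ -2716.3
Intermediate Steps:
N = 281/3 (N = (175 - 1*(-106))/3 = (175 + 106)/3 = (1/3)*281 = 281/3 ≈ 93.667)
N*(r(-1) - 29) = 281*(0 - 29)/3 = (281/3)*(-29) = -8149/3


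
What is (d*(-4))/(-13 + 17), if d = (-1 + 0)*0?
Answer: 0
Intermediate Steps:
d = 0 (d = -1*0 = 0)
(d*(-4))/(-13 + 17) = (0*(-4))/(-13 + 17) = 0/4 = 0*(¼) = 0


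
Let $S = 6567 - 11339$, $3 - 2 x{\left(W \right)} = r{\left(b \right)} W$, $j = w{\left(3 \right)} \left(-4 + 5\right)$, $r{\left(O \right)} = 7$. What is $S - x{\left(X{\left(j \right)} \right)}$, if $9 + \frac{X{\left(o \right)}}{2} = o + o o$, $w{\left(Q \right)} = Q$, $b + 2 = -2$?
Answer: $- \frac{9505}{2} \approx -4752.5$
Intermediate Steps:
$b = -4$ ($b = -2 - 2 = -4$)
$j = 3$ ($j = 3 \left(-4 + 5\right) = 3 \cdot 1 = 3$)
$X{\left(o \right)} = -18 + 2 o + 2 o^{2}$ ($X{\left(o \right)} = -18 + 2 \left(o + o o\right) = -18 + 2 \left(o + o^{2}\right) = -18 + \left(2 o + 2 o^{2}\right) = -18 + 2 o + 2 o^{2}$)
$x{\left(W \right)} = \frac{3}{2} - \frac{7 W}{2}$
$S = -4772$ ($S = 6567 - 11339 = -4772$)
$S - x{\left(X{\left(j \right)} \right)} = -4772 - \left(\frac{3}{2} - \frac{7 \left(-18 + 2 \cdot 3 + 2 \cdot 3^{2}\right)}{2}\right) = -4772 - \left(\frac{3}{2} - \frac{7 \left(-18 + 6 + 2 \cdot 9\right)}{2}\right) = -4772 - \left(\frac{3}{2} - \frac{7 \left(-18 + 6 + 18\right)}{2}\right) = -4772 - \left(\frac{3}{2} - 21\right) = -4772 - - \frac{39}{2} = -4772 + \frac{39}{2} = - \frac{9505}{2}$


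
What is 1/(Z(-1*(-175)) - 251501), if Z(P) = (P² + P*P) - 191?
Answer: -1/190442 ≈ -5.2509e-6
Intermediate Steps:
Z(P) = -191 + 2*P² (Z(P) = (P² + P²) - 191 = 2*P² - 191 = -191 + 2*P²)
1/(Z(-1*(-175)) - 251501) = 1/((-191 + 2*(-1*(-175))²) - 251501) = 1/((-191 + 2*175²) - 251501) = 1/((-191 + 2*30625) - 251501) = 1/((-191 + 61250) - 251501) = 1/(61059 - 251501) = 1/(-190442) = -1/190442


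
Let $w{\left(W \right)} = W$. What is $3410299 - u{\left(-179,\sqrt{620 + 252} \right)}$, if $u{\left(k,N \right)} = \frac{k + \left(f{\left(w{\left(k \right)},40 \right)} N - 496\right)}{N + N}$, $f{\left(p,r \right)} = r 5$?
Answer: $3410199 + \frac{675 \sqrt{218}}{872} \approx 3.4102 \cdot 10^{6}$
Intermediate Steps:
$f{\left(p,r \right)} = 5 r$
$u{\left(k,N \right)} = \frac{-496 + k + 200 N}{2 N}$ ($u{\left(k,N \right)} = \frac{k + \left(5 \cdot 40 N - 496\right)}{N + N} = \frac{k + \left(200 N - 496\right)}{2 N} = \left(k + \left(-496 + 200 N\right)\right) \frac{1}{2 N} = \left(-496 + k + 200 N\right) \frac{1}{2 N} = \frac{-496 + k + 200 N}{2 N}$)
$3410299 - u{\left(-179,\sqrt{620 + 252} \right)} = 3410299 - \frac{-496 - 179 + 200 \sqrt{620 + 252}}{2 \sqrt{620 + 252}} = 3410299 - \frac{-496 - 179 + 200 \sqrt{872}}{2 \sqrt{872}} = 3410299 - \frac{-496 - 179 + 200 \cdot 2 \sqrt{218}}{2 \cdot 2 \sqrt{218}} = 3410299 - \frac{\frac{\sqrt{218}}{436} \left(-496 - 179 + 400 \sqrt{218}\right)}{2} = 3410299 - \frac{\frac{\sqrt{218}}{436} \left(-675 + 400 \sqrt{218}\right)}{2} = 3410299 - \frac{\sqrt{218} \left(-675 + 400 \sqrt{218}\right)}{872}$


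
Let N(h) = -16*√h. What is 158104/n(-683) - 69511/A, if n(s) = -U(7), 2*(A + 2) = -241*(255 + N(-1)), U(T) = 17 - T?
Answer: -299728583203194/18960387085 + 536068832*I/3792077417 ≈ -15808.0 + 0.14137*I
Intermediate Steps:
A = -61459/2 + 1928*I (A = -2 + (-241*(255 - 16*I))/2 = -2 + (-61455 + 3856*I)/2 = -2 + (-61455/2 + 1928*I) = -61459/2 + 1928*I ≈ -30730.0 + 1928.0*I)
n(s) = -10 (n(s) = -(17 - 1*7) = -(17 - 7) = -1*10 = -10)
158104/n(-683) - 69511/A = 158104/(-10) - 69511*4*(-61459/2 - 1928*I)/3792077417 = 158104*(-⅒) - 278044*(-61459/2 - 1928*I)/3792077417 = -79052/5 - 278044*(-61459/2 - 1928*I)/3792077417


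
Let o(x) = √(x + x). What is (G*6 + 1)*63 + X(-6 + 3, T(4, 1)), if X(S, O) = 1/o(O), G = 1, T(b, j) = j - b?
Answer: 441 - I*√6/6 ≈ 441.0 - 0.40825*I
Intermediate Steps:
o(x) = √2*√x (o(x) = √(2*x) = √2*√x)
X(S, O) = √2/(2*√O) (X(S, O) = 1/(√2*√O) = √2/(2*√O))
(G*6 + 1)*63 + X(-6 + 3, T(4, 1)) = (1*6 + 1)*63 + √2/(2*√(1 - 1*4)) = (6 + 1)*63 + √2/(2*√(1 - 4)) = 7*63 + √2/(2*√(-3)) = 441 + √2*(-I*√3/3)/2 = 441 - I*√6/6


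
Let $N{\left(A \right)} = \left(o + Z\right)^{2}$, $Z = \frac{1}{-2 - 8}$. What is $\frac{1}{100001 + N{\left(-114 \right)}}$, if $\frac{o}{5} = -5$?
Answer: $\frac{100}{10063101} \approx 9.9373 \cdot 10^{-6}$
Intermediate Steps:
$o = -25$ ($o = 5 \left(-5\right) = -25$)
$Z = - \frac{1}{10}$ ($Z = \frac{1}{-10} = - \frac{1}{10} \approx -0.1$)
$N{\left(A \right)} = \frac{63001}{100}$ ($N{\left(A \right)} = \left(-25 - \frac{1}{10}\right)^{2} = \left(- \frac{251}{10}\right)^{2} = \frac{63001}{100}$)
$\frac{1}{100001 + N{\left(-114 \right)}} = \frac{1}{100001 + \frac{63001}{100}} = \frac{1}{\frac{10063101}{100}} = \frac{100}{10063101}$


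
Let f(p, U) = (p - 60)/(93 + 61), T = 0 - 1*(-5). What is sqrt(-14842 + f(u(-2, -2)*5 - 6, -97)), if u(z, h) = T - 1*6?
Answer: 9*I*sqrt(4345726)/154 ≈ 121.83*I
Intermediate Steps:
T = 5 (T = 0 + 5 = 5)
u(z, h) = -1 (u(z, h) = 5 - 1*6 = 5 - 6 = -1)
f(p, U) = -30/77 + p/154 (f(p, U) = (-60 + p)/154 = (-60 + p)*(1/154) = -30/77 + p/154)
sqrt(-14842 + f(u(-2, -2)*5 - 6, -97)) = sqrt(-14842 + (-30/77 + (-1*5 - 6)/154)) = sqrt(-14842 + (-30/77 + (-5 - 6)/154)) = sqrt(-14842 + (-30/77 + (1/154)*(-11))) = sqrt(-14842 + (-30/77 - 1/14)) = sqrt(-14842 - 71/154) = sqrt(-2285739/154) = 9*I*sqrt(4345726)/154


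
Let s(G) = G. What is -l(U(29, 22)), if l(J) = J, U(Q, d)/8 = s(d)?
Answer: -176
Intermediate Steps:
U(Q, d) = 8*d
-l(U(29, 22)) = -8*22 = -1*176 = -176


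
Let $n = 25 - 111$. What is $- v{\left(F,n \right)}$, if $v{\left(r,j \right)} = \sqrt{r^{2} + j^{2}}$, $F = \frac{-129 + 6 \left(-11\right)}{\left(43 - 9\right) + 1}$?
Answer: $- \frac{5 \sqrt{14557}}{7} \approx -86.18$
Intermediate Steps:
$n = -86$ ($n = 25 - 111 = -86$)
$F = - \frac{39}{7}$ ($F = \frac{-129 - 66}{\left(43 - 9\right) + 1} = - \frac{195}{34 + 1} = - \frac{195}{35} = \left(-195\right) \frac{1}{35} = - \frac{39}{7} \approx -5.5714$)
$v{\left(r,j \right)} = \sqrt{j^{2} + r^{2}}$
$- v{\left(F,n \right)} = - \sqrt{\left(-86\right)^{2} + \left(- \frac{39}{7}\right)^{2}} = - \sqrt{7396 + \frac{1521}{49}} = - \sqrt{\frac{363925}{49}} = - \frac{5 \sqrt{14557}}{7}$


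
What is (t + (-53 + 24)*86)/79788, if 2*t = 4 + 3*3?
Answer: -4975/159576 ≈ -0.031176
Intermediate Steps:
t = 13/2 (t = (4 + 3*3)/2 = (4 + 9)/2 = (½)*13 = 13/2 ≈ 6.5000)
(t + (-53 + 24)*86)/79788 = (13/2 + (-53 + 24)*86)/79788 = (13/2 - 29*86)*(1/79788) = (13/2 - 2494)*(1/79788) = -4975/2*1/79788 = -4975/159576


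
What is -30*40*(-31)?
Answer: 37200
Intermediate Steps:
-30*40*(-31) = -1200*(-31) = 37200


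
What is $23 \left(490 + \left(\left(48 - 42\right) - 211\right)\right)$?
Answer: $6555$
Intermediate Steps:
$23 \left(490 + \left(\left(48 - 42\right) - 211\right)\right) = 23 \left(490 + \left(6 - 211\right)\right) = 23 \left(490 - 205\right) = 23 \cdot 285 = 6555$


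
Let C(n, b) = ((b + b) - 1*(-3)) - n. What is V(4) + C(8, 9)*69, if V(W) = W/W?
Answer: 898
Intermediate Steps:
V(W) = 1
C(n, b) = 3 - n + 2*b (C(n, b) = (2*b + 3) - n = (3 + 2*b) - n = 3 - n + 2*b)
V(4) + C(8, 9)*69 = 1 + (3 - 1*8 + 2*9)*69 = 1 + (3 - 8 + 18)*69 = 1 + 13*69 = 1 + 897 = 898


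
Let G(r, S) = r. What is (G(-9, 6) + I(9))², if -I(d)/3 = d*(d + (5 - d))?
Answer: 20736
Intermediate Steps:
I(d) = -15*d (I(d) = -3*d*(d + (5 - d)) = -3*d*5 = -15*d)
(G(-9, 6) + I(9))² = (-9 - 15*9)² = (-9 - 135)² = (-144)² = 20736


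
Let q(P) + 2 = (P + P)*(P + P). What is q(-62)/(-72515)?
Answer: -15374/72515 ≈ -0.21201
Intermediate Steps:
q(P) = -2 + 4*P² (q(P) = -2 + (P + P)*(P + P) = -2 + (2*P)*(2*P) = -2 + 4*P²)
q(-62)/(-72515) = (-2 + 4*(-62)²)/(-72515) = (-2 + 4*3844)*(-1/72515) = (-2 + 15376)*(-1/72515) = 15374*(-1/72515) = -15374/72515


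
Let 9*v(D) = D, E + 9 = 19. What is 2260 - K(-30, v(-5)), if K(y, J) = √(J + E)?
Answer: 2260 - √85/3 ≈ 2256.9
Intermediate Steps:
E = 10 (E = -9 + 19 = 10)
v(D) = D/9
K(y, J) = √(10 + J) (K(y, J) = √(J + 10) = √(10 + J))
2260 - K(-30, v(-5)) = 2260 - √(10 + (⅑)*(-5)) = 2260 - √(10 - 5/9) = 2260 - √(85/9) = 2260 - √85/3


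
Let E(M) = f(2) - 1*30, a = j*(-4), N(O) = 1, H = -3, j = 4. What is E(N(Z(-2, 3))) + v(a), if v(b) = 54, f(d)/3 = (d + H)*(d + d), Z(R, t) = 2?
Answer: 12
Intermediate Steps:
a = -16 (a = 4*(-4) = -16)
f(d) = 6*d*(-3 + d) (f(d) = 3*((d - 3)*(d + d)) = 3*((-3 + d)*(2*d)) = 3*(2*d*(-3 + d)) = 6*d*(-3 + d))
E(M) = -42 (E(M) = 6*2*(-3 + 2) - 1*30 = 6*2*(-1) - 30 = -12 - 30 = -42)
E(N(Z(-2, 3))) + v(a) = -42 + 54 = 12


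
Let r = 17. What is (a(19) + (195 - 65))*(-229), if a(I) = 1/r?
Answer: -506319/17 ≈ -29783.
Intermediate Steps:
a(I) = 1/17
(a(19) + (195 - 65))*(-229) = (1/17 + (195 - 65))*(-229) = (1/17 + 130)*(-229) = (2211/17)*(-229) = -506319/17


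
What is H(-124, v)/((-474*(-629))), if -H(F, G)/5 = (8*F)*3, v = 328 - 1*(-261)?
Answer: 2480/49691 ≈ 0.049908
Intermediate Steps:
v = 589 (v = 328 + 261 = 589)
H(F, G) = -120*F (H(F, G) = -5*8*F*3 = -120*F)
H(-124, v)/((-474*(-629))) = (-120*(-124))/((-474*(-629))) = 14880/298146 = 14880*(1/298146) = 2480/49691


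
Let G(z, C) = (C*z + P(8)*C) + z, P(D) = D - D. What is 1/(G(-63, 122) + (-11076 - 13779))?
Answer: -1/32604 ≈ -3.0671e-5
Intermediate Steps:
P(D) = 0
G(z, C) = z + C*z (G(z, C) = (C*z + 0*C) + z = (C*z + 0) + z = C*z + z = z + C*z)
1/(G(-63, 122) + (-11076 - 13779)) = 1/(-63*(1 + 122) + (-11076 - 13779)) = 1/(-63*123 - 24855) = 1/(-7749 - 24855) = 1/(-32604) = -1/32604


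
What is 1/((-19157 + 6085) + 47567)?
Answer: 1/34495 ≈ 2.8990e-5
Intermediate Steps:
1/((-19157 + 6085) + 47567) = 1/(-13072 + 47567) = 1/34495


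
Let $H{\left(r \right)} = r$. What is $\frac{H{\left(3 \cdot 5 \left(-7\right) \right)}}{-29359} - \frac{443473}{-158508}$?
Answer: $\frac{766856891}{273743316} \approx 2.8014$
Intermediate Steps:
$\frac{H{\left(3 \cdot 5 \left(-7\right) \right)}}{-29359} - \frac{443473}{-158508} = \frac{3 \cdot 5 \left(-7\right)}{-29359} - \frac{443473}{-158508} = 15 \left(-7\right) \left(- \frac{1}{29359}\right) - - \frac{443473}{158508} = \left(-105\right) \left(- \frac{1}{29359}\right) + \frac{443473}{158508} = \frac{105}{29359} + \frac{443473}{158508} = \frac{766856891}{273743316}$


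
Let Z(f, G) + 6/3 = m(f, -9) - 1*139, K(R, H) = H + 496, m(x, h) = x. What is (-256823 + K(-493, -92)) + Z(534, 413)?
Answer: -256026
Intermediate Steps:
K(R, H) = 496 + H
Z(f, G) = -141 + f (Z(f, G) = -2 + (f - 1*139) = -2 + (f - 139) = -2 + (-139 + f) = -141 + f)
(-256823 + K(-493, -92)) + Z(534, 413) = (-256823 + (496 - 92)) + (-141 + 534) = (-256823 + 404) + 393 = -256419 + 393 = -256026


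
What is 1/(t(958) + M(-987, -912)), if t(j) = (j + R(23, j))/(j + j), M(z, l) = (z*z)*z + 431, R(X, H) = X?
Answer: -1916/1842242375771 ≈ -1.0400e-9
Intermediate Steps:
M(z, l) = 431 + z³ (M(z, l) = z²*z + 431 = z³ + 431 = 431 + z³)
t(j) = (23 + j)/(2*j) (t(j) = (j + 23)/(j + j) = (23 + j)/((2*j)) = (23 + j)*(1/(2*j)) = (23 + j)/(2*j))
1/(t(958) + M(-987, -912)) = 1/((½)*(23 + 958)/958 + (431 + (-987)³)) = 1/((½)*(1/958)*981 + (431 - 961504803)) = 1/(981/1916 - 961504372) = 1/(-1842242375771/1916) = -1916/1842242375771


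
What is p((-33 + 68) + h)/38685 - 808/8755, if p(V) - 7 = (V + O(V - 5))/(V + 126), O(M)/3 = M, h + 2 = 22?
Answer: -1128943304/12260475735 ≈ -0.092080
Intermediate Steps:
h = 20 (h = -2 + 22 = 20)
O(M) = 3*M
p(V) = 7 + (-15 + 4*V)/(126 + V) (p(V) = 7 + (V + 3*(V - 5))/(V + 126) = 7 + (V + 3*(-5 + V))/(126 + V) = 7 + (V + (-15 + 3*V))/(126 + V) = 7 + (-15 + 4*V)/(126 + V))
p((-33 + 68) + h)/38685 - 808/8755 = ((867 + 11*((-33 + 68) + 20))/(126 + ((-33 + 68) + 20)))/38685 - 808/8755 = ((867 + 11*(35 + 20))/(126 + (35 + 20)))*(1/38685) - 808*1/8755 = ((867 + 11*55)/(126 + 55))*(1/38685) - 808/8755 = ((867 + 605)/181)*(1/38685) - 808/8755 = ((1/181)*1472)*(1/38685) - 808/8755 = (1472/181)*(1/38685) - 808/8755 = 1472/7001985 - 808/8755 = -1128943304/12260475735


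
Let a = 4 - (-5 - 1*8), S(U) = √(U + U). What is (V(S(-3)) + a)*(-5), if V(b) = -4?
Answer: -65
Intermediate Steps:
S(U) = √2*√U (S(U) = √(2*U) = √2*√U)
a = 17 (a = 4 - (-5 - 8) = 4 - 1*(-13) = 4 + 13 = 17)
(V(S(-3)) + a)*(-5) = (-4 + 17)*(-5) = 13*(-5) = -65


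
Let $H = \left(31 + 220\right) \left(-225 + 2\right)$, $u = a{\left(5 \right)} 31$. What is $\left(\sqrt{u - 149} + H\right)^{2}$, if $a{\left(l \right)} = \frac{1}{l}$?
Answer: $\frac{\left(279865 - i \sqrt{3570}\right)^{2}}{25} \approx 3.133 \cdot 10^{9} - 1.3377 \cdot 10^{6} i$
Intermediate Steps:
$u = \frac{31}{5}$ ($u = \frac{1}{5} \cdot 31 = \frac{31}{5} \approx 6.2$)
$H = -55973$ ($H = 251 \left(-223\right) = -55973$)
$\left(\sqrt{u - 149} + H\right)^{2} = \left(\sqrt{\frac{31}{5} - 149} - 55973\right)^{2} = \left(\sqrt{- \frac{714}{5}} - 55973\right)^{2} = \left(\frac{i \sqrt{3570}}{5} - 55973\right)^{2} = \left(-55973 + \frac{i \sqrt{3570}}{5}\right)^{2}$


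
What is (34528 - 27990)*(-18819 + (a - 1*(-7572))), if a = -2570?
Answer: -90335546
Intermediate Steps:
(34528 - 27990)*(-18819 + (a - 1*(-7572))) = (34528 - 27990)*(-18819 + (-2570 - 1*(-7572))) = 6538*(-18819 + (-2570 + 7572)) = 6538*(-18819 + 5002) = 6538*(-13817) = -90335546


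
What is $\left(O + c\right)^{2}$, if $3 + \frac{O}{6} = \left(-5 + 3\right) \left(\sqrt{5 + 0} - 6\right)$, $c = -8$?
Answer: $2836 - 1104 \sqrt{5} \approx 367.38$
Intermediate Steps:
$O = 54 - 12 \sqrt{5}$ ($O = -18 + 6 \left(-5 + 3\right) \left(\sqrt{5 + 0} - 6\right) = -18 + 6 \left(- 2 \left(\sqrt{5} - 6\right)\right) = -18 + 6 \left(- 2 \left(-6 + \sqrt{5}\right)\right) = -18 + 6 \left(12 - 2 \sqrt{5}\right) = -18 + \left(72 - 12 \sqrt{5}\right) = 54 - 12 \sqrt{5} \approx 27.167$)
$\left(O + c\right)^{2} = \left(\left(54 - 12 \sqrt{5}\right) - 8\right)^{2} = \left(46 - 12 \sqrt{5}\right)^{2}$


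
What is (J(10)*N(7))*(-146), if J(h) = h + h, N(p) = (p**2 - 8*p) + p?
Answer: 0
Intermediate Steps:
N(p) = p**2 - 7*p
J(h) = 2*h
(J(10)*N(7))*(-146) = ((2*10)*(7*(-7 + 7)))*(-146) = (20*(7*0))*(-146) = (20*0)*(-146) = 0*(-146) = 0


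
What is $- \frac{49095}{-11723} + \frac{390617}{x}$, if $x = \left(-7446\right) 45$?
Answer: $\frac{11871058559}{3928025610} \approx 3.0221$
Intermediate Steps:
$x = -335070$
$- \frac{49095}{-11723} + \frac{390617}{x} = - \frac{49095}{-11723} + \frac{390617}{-335070} = \left(-49095\right) \left(- \frac{1}{11723}\right) + 390617 \left(- \frac{1}{335070}\right) = \frac{49095}{11723} - \frac{390617}{335070} = \frac{11871058559}{3928025610}$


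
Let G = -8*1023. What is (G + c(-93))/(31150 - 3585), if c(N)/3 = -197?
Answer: -1755/5513 ≈ -0.31834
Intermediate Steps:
G = -8184
c(N) = -591 (c(N) = 3*(-197) = -591)
(G + c(-93))/(31150 - 3585) = (-8184 - 591)/(31150 - 3585) = -8775/27565 = -8775*1/27565 = -1755/5513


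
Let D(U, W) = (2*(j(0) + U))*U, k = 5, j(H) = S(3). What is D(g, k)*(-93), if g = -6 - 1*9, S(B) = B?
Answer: -33480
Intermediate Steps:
j(H) = 3
g = -15 (g = -6 - 9 = -15)
D(U, W) = U*(6 + 2*U) (D(U, W) = (2*(3 + U))*U = (6 + 2*U)*U = U*(6 + 2*U))
D(g, k)*(-93) = (2*(-15)*(3 - 15))*(-93) = (2*(-15)*(-12))*(-93) = 360*(-93) = -33480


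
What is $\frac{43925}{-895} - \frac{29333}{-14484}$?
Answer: $- \frac{121991333}{2592636} \approx -47.053$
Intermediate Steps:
$\frac{43925}{-895} - \frac{29333}{-14484} = 43925 \left(- \frac{1}{895}\right) - - \frac{29333}{14484} = - \frac{8785}{179} + \frac{29333}{14484} = - \frac{121991333}{2592636}$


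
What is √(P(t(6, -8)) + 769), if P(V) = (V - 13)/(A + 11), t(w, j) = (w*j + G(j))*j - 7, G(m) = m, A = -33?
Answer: √90695/11 ≈ 27.378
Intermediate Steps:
t(w, j) = -7 + j*(j + j*w) (t(w, j) = (w*j + j)*j - 7 = (j*w + j)*j - 7 = (j + j*w)*j - 7 = j*(j + j*w) - 7 = -7 + j*(j + j*w))
P(V) = 13/22 - V/22 (P(V) = (V - 13)/(-33 + 11) = (-13 + V)/(-22) = (-13 + V)*(-1/22) = 13/22 - V/22)
√(P(t(6, -8)) + 769) = √((13/22 - (-7 + (-8)² + 6*(-8)²)/22) + 769) = √((13/22 - (-7 + 64 + 6*64)/22) + 769) = √((13/22 - (-7 + 64 + 384)/22) + 769) = √((13/22 - 1/22*441) + 769) = √((13/22 - 441/22) + 769) = √(-214/11 + 769) = √(8245/11) = √90695/11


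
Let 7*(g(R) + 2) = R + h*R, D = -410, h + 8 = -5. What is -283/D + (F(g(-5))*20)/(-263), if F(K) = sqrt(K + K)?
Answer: 283/410 - 40*sqrt(161)/1841 ≈ 0.41456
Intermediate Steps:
h = -13 (h = -8 - 5 = -13)
g(R) = -2 - 12*R/7 (g(R) = -2 + (R - 13*R)/7 = -2 + (-12*R)/7 = -2 - 12*R/7)
F(K) = sqrt(2)*sqrt(K) (F(K) = sqrt(2*K) = sqrt(2)*sqrt(K))
-283/D + (F(g(-5))*20)/(-263) = -283/(-410) + ((sqrt(2)*sqrt(-2 - 12/7*(-5)))*20)/(-263) = -283*(-1/410) + ((sqrt(2)*sqrt(-2 + 60/7))*20)*(-1/263) = 283/410 + ((sqrt(2)*sqrt(46/7))*20)*(-1/263) = 283/410 + ((sqrt(2)*(sqrt(322)/7))*20)*(-1/263) = 283/410 + ((2*sqrt(161)/7)*20)*(-1/263) = 283/410 + (40*sqrt(161)/7)*(-1/263) = 283/410 - 40*sqrt(161)/1841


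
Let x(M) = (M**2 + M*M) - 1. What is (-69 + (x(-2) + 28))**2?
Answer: 1156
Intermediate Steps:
x(M) = -1 + 2*M**2 (x(M) = (M**2 + M**2) - 1 = 2*M**2 - 1 = -1 + 2*M**2)
(-69 + (x(-2) + 28))**2 = (-69 + ((-1 + 2*(-2)**2) + 28))**2 = (-69 + ((-1 + 2*4) + 28))**2 = (-69 + ((-1 + 8) + 28))**2 = (-69 + (7 + 28))**2 = (-69 + 35)**2 = (-34)**2 = 1156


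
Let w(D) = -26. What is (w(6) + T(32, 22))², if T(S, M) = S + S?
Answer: 1444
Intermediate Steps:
T(S, M) = 2*S
(w(6) + T(32, 22))² = (-26 + 2*32)² = (-26 + 64)² = 38² = 1444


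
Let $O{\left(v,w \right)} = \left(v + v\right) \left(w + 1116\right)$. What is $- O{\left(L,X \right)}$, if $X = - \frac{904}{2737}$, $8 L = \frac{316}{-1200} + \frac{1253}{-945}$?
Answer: $\frac{467962361}{1055700} \approx 443.27$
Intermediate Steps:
$L = - \frac{4291}{21600}$ ($L = \frac{\frac{316}{-1200} + \frac{1253}{-945}}{8} = \frac{316 \left(- \frac{1}{1200}\right) + 1253 \left(- \frac{1}{945}\right)}{8} = \frac{- \frac{79}{300} - \frac{179}{135}}{8} = \frac{1}{8} \left(- \frac{4291}{2700}\right) = - \frac{4291}{21600} \approx -0.19866$)
$X = - \frac{904}{2737}$ ($X = \left(-904\right) \frac{1}{2737} = - \frac{904}{2737} \approx -0.33029$)
$O{\left(v,w \right)} = 2 v \left(1116 + w\right)$
$- O{\left(L,X \right)} = - \frac{2 \left(-4291\right) \left(1116 - \frac{904}{2737}\right)}{21600} = - \frac{2 \left(-4291\right) 3053588}{21600 \cdot 2737} = \left(-1\right) \left(- \frac{467962361}{1055700}\right) = \frac{467962361}{1055700}$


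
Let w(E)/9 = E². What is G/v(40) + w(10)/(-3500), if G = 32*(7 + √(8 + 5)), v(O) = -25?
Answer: -1613/175 - 32*√13/25 ≈ -13.832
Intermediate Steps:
w(E) = 9*E²
G = 224 + 32*√13 (G = 32*(7 + √13) = 224 + 32*√13 ≈ 339.38)
G/v(40) + w(10)/(-3500) = (224 + 32*√13)/(-25) + (9*10²)/(-3500) = (224 + 32*√13)*(-1/25) + (9*100)*(-1/3500) = (-224/25 - 32*√13/25) + 900*(-1/3500) = (-224/25 - 32*√13/25) - 9/35 = -1613/175 - 32*√13/25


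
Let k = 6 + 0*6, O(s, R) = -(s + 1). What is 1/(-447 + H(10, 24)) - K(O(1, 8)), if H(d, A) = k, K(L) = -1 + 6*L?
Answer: 5732/441 ≈ 12.998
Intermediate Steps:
O(s, R) = -1 - s (O(s, R) = -(1 + s) = -1 - s)
k = 6 (k = 6 + 0 = 6)
H(d, A) = 6
1/(-447 + H(10, 24)) - K(O(1, 8)) = 1/(-447 + 6) - (-1 + 6*(-1 - 1*1)) = 1/(-441) - (-1 + 6*(-1 - 1)) = -1/441 - (-1 + 6*(-2)) = -1/441 - (-1 - 12) = -1/441 - 1*(-13) = -1/441 + 13 = 5732/441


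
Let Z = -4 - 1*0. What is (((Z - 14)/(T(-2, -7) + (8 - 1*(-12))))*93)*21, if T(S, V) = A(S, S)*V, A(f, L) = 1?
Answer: -35154/13 ≈ -2704.2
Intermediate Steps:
Z = -4 (Z = -4 + 0 = -4)
T(S, V) = V (T(S, V) = 1*V = V)
(((Z - 14)/(T(-2, -7) + (8 - 1*(-12))))*93)*21 = (((-4 - 14)/(-7 + (8 - 1*(-12))))*93)*21 = (-18/(-7 + (8 + 12))*93)*21 = (-18/(-7 + 20)*93)*21 = (-18/13*93)*21 = (-18*1/13*93)*21 = -18/13*93*21 = -1674/13*21 = -35154/13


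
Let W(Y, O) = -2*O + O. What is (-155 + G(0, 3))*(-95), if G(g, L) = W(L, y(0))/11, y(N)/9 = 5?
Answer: 166250/11 ≈ 15114.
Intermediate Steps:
y(N) = 45 (y(N) = 9*5 = 45)
W(Y, O) = -O
G(g, L) = -45/11 (G(g, L) = -1*45/11 = -45*1/11 = -45/11)
(-155 + G(0, 3))*(-95) = (-155 - 45/11)*(-95) = -1750/11*(-95) = 166250/11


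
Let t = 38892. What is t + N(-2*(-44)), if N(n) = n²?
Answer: 46636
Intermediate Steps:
t + N(-2*(-44)) = 38892 + (-2*(-44))² = 38892 + 88² = 38892 + 7744 = 46636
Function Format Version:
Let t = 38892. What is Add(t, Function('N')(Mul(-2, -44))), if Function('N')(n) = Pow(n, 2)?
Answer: 46636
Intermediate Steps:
Add(t, Function('N')(Mul(-2, -44))) = Add(38892, Pow(Mul(-2, -44), 2)) = Add(38892, Pow(88, 2)) = Add(38892, 7744) = 46636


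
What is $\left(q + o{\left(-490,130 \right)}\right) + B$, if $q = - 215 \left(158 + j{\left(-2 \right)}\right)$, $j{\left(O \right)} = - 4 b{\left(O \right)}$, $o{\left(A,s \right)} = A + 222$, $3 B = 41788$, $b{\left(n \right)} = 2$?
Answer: $- \frac{55766}{3} \approx -18589.0$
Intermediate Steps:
$B = \frac{41788}{3}$ ($B = \frac{1}{3} \cdot 41788 = \frac{41788}{3} \approx 13929.0$)
$o{\left(A,s \right)} = 222 + A$
$j{\left(O \right)} = -8$ ($j{\left(O \right)} = \left(-4\right) 2 = -8$)
$q = -32250$ ($q = - 215 \left(158 - 8\right) = \left(-215\right) 150 = -32250$)
$\left(q + o{\left(-490,130 \right)}\right) + B = \left(-32250 + \left(222 - 490\right)\right) + \frac{41788}{3} = \left(-32250 - 268\right) + \frac{41788}{3} = -32518 + \frac{41788}{3} = - \frac{55766}{3}$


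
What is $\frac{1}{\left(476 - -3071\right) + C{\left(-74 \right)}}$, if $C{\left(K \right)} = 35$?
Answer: $\frac{1}{3582} \approx 0.00027917$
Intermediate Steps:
$\frac{1}{\left(476 - -3071\right) + C{\left(-74 \right)}} = \frac{1}{\left(476 - -3071\right) + 35} = \frac{1}{\left(476 + 3071\right) + 35} = \frac{1}{3547 + 35} = \frac{1}{3582}$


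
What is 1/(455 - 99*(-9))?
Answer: 1/1346 ≈ 0.00074294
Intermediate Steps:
1/(455 - 99*(-9)) = 1/(455 + 891) = 1/1346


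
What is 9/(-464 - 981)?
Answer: -9/1445 ≈ -0.0062284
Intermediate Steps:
9/(-464 - 981) = 9/(-1445) = 9*(-1/1445) = -9/1445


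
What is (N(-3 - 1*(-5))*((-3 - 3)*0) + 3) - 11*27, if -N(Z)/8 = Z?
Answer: -294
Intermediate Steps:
N(Z) = -8*Z
(N(-3 - 1*(-5))*((-3 - 3)*0) + 3) - 11*27 = ((-8*(-3 - 1*(-5)))*((-3 - 3)*0) + 3) - 11*27 = ((-8*(-3 + 5))*(-6*0) + 3) - 297 = (-8*2*0 + 3) - 297 = (-16*0 + 3) - 297 = (0 + 3) - 297 = 3 - 297 = -294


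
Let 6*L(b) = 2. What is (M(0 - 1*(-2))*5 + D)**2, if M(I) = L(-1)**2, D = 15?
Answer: 19600/81 ≈ 241.98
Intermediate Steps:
L(b) = 1/3 (L(b) = (1/6)*2 = 1/3)
M(I) = 1/9 (M(I) = (1/3)**2 = 1/9)
(M(0 - 1*(-2))*5 + D)**2 = ((1/9)*5 + 15)**2 = (5/9 + 15)**2 = (140/9)**2 = 19600/81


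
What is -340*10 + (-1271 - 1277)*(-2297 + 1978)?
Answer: 809412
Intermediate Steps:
-340*10 + (-1271 - 1277)*(-2297 + 1978) = -3400 - 2548*(-319) = -3400 + 812812 = 809412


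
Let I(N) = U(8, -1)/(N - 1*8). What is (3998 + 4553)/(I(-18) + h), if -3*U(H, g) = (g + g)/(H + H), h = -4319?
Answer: -5335824/2695057 ≈ -1.9799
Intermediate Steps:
U(H, g) = -g/(3*H) (U(H, g) = -(g + g)/(3*(H + H)) = -2*g/(3*(2*H)) = -2*g*1/(2*H)/3 = -g/(3*H))
I(N) = 1/(24*(-8 + N)) (I(N) = (-1/3*(-1)/8)/(N - 1*8) = (-1/3*(-1)*1/8)/(N - 8) = 1/(24*(-8 + N)))
(3998 + 4553)/(I(-18) + h) = (3998 + 4553)/(1/(24*(-8 - 18)) - 4319) = 8551/((1/24)/(-26) - 4319) = 8551/((1/24)*(-1/26) - 4319) = 8551/(-1/624 - 4319) = 8551/(-2695057/624) = 8551*(-624/2695057) = -5335824/2695057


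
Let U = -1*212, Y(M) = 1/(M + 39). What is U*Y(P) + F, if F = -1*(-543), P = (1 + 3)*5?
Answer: 31825/59 ≈ 539.41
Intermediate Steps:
P = 20 (P = 4*5 = 20)
Y(M) = 1/(39 + M)
F = 543
U = -212
U*Y(P) + F = -212/(39 + 20) + 543 = -212/59 + 543 = 31825/59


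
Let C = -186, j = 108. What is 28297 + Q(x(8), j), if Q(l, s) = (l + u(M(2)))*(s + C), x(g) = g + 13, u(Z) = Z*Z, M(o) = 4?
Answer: 25411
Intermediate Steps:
u(Z) = Z²
x(g) = 13 + g
Q(l, s) = (-186 + s)*(16 + l) (Q(l, s) = (l + 4²)*(s - 186) = (l + 16)*(-186 + s) = (16 + l)*(-186 + s) = (-186 + s)*(16 + l))
28297 + Q(x(8), j) = 28297 + (-2976 - 186*(13 + 8) + 16*108 + (13 + 8)*108) = 28297 + (-2976 - 186*21 + 1728 + 21*108) = 28297 + (-2976 - 3906 + 1728 + 2268) = 28297 - 2886 = 25411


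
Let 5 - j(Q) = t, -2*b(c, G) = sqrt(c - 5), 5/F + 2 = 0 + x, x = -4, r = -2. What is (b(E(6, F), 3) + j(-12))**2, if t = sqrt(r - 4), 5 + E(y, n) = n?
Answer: (-60 + I*sqrt(390) + 12*I*sqrt(6))**2/144 ≈ 8.2294 - 40.952*I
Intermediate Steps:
F = -5/6 (F = 5/(-2 + (0 - 4)) = 5/(-2 - 4) = 5/(-6) = 5*(-1/6) = -5/6 ≈ -0.83333)
E(y, n) = -5 + n
b(c, G) = -sqrt(-5 + c)/2 (b(c, G) = -sqrt(c - 5)/2 = -sqrt(-5 + c)/2)
t = I*sqrt(6) (t = sqrt(-2 - 4) = sqrt(-6) = I*sqrt(6) ≈ 2.4495*I)
j(Q) = 5 - I*sqrt(6)
(b(E(6, F), 3) + j(-12))**2 = (-sqrt(-5 + (-5 - 5/6))/2 + (5 - I*sqrt(6)))**2 = (-sqrt(-5 - 35/6)/2 + (5 - I*sqrt(6)))**2 = (-I*sqrt(390)/12 + (5 - I*sqrt(6)))**2 = (5 - I*sqrt(6) - I*sqrt(390)/12)**2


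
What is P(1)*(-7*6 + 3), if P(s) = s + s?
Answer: -78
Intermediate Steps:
P(s) = 2*s
P(1)*(-7*6 + 3) = (2*1)*(-7*6 + 3) = 2*(-42 + 3) = 2*(-39) = -78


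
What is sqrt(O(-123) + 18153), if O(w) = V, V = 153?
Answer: 9*sqrt(226) ≈ 135.30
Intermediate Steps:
O(w) = 153
sqrt(O(-123) + 18153) = sqrt(153 + 18153) = sqrt(18306) = 9*sqrt(226)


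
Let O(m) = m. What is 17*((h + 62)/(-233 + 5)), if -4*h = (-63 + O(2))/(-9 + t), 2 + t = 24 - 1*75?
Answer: -86785/18848 ≈ -4.6045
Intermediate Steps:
t = -53 (t = -2 + (24 - 1*75) = -2 + (24 - 75) = -2 - 51 = -53)
h = -61/248 (h = -(-63 + 2)/(4*(-9 - 53)) = -(-61)/(4*(-62)) = -(-61)*(-1)/(4*62) = -¼*61/62 = -61/248 ≈ -0.24597)
17*((h + 62)/(-233 + 5)) = 17*((-61/248 + 62)/(-233 + 5)) = 17*((15315/248)/(-228)) = 17*((15315/248)*(-1/228)) = 17*(-5105/18848) = -86785/18848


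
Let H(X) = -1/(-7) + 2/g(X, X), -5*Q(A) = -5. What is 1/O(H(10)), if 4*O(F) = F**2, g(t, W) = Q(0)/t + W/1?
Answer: 1999396/58081 ≈ 34.424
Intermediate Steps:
Q(A) = 1 (Q(A) = -1/5*(-5) = 1)
g(t, W) = W + 1/t (g(t, W) = 1/t + W/1 = 1/t + W*1 = 1/t + W = W + 1/t)
H(X) = 1/7 + 2/(X + 1/X) (H(X) = -1/(-7) + 2/(X + 1/X) = -1*(-1/7) + 2/(X + 1/X) = 1/7 + 2/(X + 1/X))
O(F) = F**2/4
1/O(H(10)) = 1/(((1 + 10**2 + 14*10)/(7*(1 + 10**2)))**2/4) = 1/(((1 + 100 + 140)/(7*(1 + 100)))**2/4) = 1/(((1/7)*241/101)**2/4) = 1/(((1/7)*(1/101)*241)**2/4) = 1/((241/707)**2/4) = 1/((1/4)*(58081/499849)) = 1/(58081/1999396) = 1999396/58081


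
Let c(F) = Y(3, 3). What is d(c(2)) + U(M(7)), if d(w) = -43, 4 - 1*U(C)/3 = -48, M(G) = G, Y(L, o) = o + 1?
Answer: 113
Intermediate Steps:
Y(L, o) = 1 + o
U(C) = 156 (U(C) = 12 - 3*(-48) = 12 + 144 = 156)
c(F) = 4 (c(F) = 1 + 3 = 4)
d(c(2)) + U(M(7)) = -43 + 156 = 113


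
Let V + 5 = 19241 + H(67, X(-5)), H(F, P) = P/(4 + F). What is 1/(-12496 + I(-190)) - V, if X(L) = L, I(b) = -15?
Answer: -17086910832/888281 ≈ -19236.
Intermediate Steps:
H(F, P) = P/(4 + F)
V = 1365751/71 (V = -5 + (19241 - 5/(4 + 67)) = -5 + (19241 - 5/71) = -5 + 1366106/71 = 1365751/71 ≈ 19236.)
1/(-12496 + I(-190)) - V = 1/(-12496 - 15) - 1*1365751/71 = 1/(-12511) - 1365751/71 = -1/12511 - 1365751/71 = -17086910832/888281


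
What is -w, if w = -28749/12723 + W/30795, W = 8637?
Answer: 86159656/43533865 ≈ 1.9791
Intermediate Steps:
w = -86159656/43533865 (w = -28749/12723 + 8637/30795 = -28749*1/12723 + 8637*(1/30795) = -9583/4241 + 2879/10265 = -86159656/43533865 ≈ -1.9791)
-w = -1*(-86159656/43533865) = 86159656/43533865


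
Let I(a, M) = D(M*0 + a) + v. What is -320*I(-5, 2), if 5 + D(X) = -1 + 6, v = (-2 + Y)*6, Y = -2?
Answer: 7680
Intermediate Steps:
v = -24 (v = (-2 - 2)*6 = -4*6 = -24)
D(X) = 0 (D(X) = -5 + (-1 + 6) = -5 + 5 = 0)
I(a, M) = -24 (I(a, M) = 0 - 24 = -24)
-320*I(-5, 2) = -320*(-24) = 7680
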